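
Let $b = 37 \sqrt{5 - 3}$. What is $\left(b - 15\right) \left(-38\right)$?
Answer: $570 - 1406 \sqrt{2} \approx -1418.4$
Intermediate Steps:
$b = 37 \sqrt{2} \approx 52.326$
$\left(b - 15\right) \left(-38\right) = \left(37 \sqrt{2} - 15\right) \left(-38\right) = \left(-15 + 37 \sqrt{2}\right) \left(-38\right) = 570 - 1406 \sqrt{2}$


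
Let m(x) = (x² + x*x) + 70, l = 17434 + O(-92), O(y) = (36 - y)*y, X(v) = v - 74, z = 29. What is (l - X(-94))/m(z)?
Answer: 971/292 ≈ 3.3253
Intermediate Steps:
X(v) = -74 + v
O(y) = y*(36 - y)
l = 5658 (l = 17434 - 92*(36 - 1*(-92)) = 17434 - 92*(36 + 92) = 17434 - 92*128 = 17434 - 11776 = 5658)
m(x) = 70 + 2*x² (m(x) = (x² + x²) + 70 = 2*x² + 70 = 70 + 2*x²)
(l - X(-94))/m(z) = (5658 - (-74 - 94))/(70 + 2*29²) = (5658 - 1*(-168))/(70 + 2*841) = (5658 + 168)/(70 + 1682) = 5826/1752 = 5826*(1/1752) = 971/292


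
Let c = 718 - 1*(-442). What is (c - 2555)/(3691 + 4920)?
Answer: -1395/8611 ≈ -0.16200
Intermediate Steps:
c = 1160 (c = 718 + 442 = 1160)
(c - 2555)/(3691 + 4920) = (1160 - 2555)/(3691 + 4920) = -1395/8611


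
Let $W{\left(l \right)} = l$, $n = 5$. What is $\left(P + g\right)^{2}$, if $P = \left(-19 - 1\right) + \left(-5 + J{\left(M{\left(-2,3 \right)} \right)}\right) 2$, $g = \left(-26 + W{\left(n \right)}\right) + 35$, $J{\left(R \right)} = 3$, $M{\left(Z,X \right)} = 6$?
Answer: $100$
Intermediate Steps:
$g = 14$ ($g = \left(-26 + 5\right) + 35 = -21 + 35 = 14$)
$P = -24$ ($P = \left(-19 - 1\right) + \left(-5 + 3\right) 2 = -20 - 4 = -24$)
$\left(P + g\right)^{2} = \left(-24 + 14\right)^{2} = \left(-10\right)^{2} = 100$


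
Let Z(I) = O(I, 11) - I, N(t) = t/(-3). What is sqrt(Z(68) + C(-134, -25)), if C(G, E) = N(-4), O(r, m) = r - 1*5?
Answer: I*sqrt(33)/3 ≈ 1.9149*I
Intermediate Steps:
N(t) = -t/3 (N(t) = t*(-1/3) = -t/3)
O(r, m) = -5 + r (O(r, m) = r - 5 = -5 + r)
C(G, E) = 4/3 (C(G, E) = -1/3*(-4) = 4/3)
Z(I) = -5 (Z(I) = (-5 + I) - I = -5)
sqrt(Z(68) + C(-134, -25)) = sqrt(-5 + 4/3) = sqrt(-11/3) = I*sqrt(33)/3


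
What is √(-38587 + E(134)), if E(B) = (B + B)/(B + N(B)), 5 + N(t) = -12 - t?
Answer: I*√11156199/17 ≈ 196.48*I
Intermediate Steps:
N(t) = -17 - t (N(t) = -5 + (-12 - t) = -17 - t)
E(B) = -2*B/17 (E(B) = (B + B)/(B + (-17 - B)) = (2*B)/(-17) = (2*B)*(-1/17) = -2*B/17)
√(-38587 + E(134)) = √(-38587 - 2/17*134) = √(-38587 - 268/17) = √(-656247/17) = I*√11156199/17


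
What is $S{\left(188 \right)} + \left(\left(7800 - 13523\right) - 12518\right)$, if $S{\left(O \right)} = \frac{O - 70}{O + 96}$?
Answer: $- \frac{2590163}{142} \approx -18241.0$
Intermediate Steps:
$S{\left(O \right)} = \frac{-70 + O}{96 + O}$
$S{\left(188 \right)} + \left(\left(7800 - 13523\right) - 12518\right) = \frac{-70 + 188}{96 + 188} + \left(\left(7800 - 13523\right) - 12518\right) = \frac{1}{284} \cdot 118 - 18241 = \frac{59}{142} - 18241 = - \frac{2590163}{142}$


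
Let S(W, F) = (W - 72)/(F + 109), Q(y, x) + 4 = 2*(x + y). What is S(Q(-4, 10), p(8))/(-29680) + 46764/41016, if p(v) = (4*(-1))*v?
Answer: 556641667/488210030 ≈ 1.1402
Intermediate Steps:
p(v) = -4*v
Q(y, x) = -4 + 2*x + 2*y (Q(y, x) = -4 + 2*(x + y) = -4 + (2*x + 2*y) = -4 + 2*x + 2*y)
S(W, F) = (-72 + W)/(109 + F)
S(Q(-4, 10), p(8))/(-29680) + 46764/41016 = ((-72 + (-4 + 2*10 + 2*(-4)))/(109 - 4*8))/(-29680) + 46764/41016 = ((-72 + (-4 + 20 - 8))/(109 - 32))*(-1/29680) + 46764*(1/41016) = ((-72 + 8)/77)*(-1/29680) + 3897/3418 = ((1/77)*(-64))*(-1/29680) + 3897/3418 = -64/77*(-1/29680) + 3897/3418 = 4/142835 + 3897/3418 = 556641667/488210030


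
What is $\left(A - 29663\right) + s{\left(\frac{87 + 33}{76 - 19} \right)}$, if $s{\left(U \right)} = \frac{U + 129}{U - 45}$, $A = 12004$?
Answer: $- \frac{14394576}{815} \approx -17662.0$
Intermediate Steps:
$s{\left(U \right)} = \frac{129 + U}{-45 + U}$
$\left(A - 29663\right) + s{\left(\frac{87 + 33}{76 - 19} \right)} = \left(12004 - 29663\right) + \frac{129 + \frac{87 + 33}{76 - 19}}{-45 + \frac{87 + 33}{76 - 19}} = -17659 + \frac{129 + \frac{120}{57}}{-45 + \frac{120}{57}} = -17659 + \frac{129 + 120 \cdot \frac{1}{57}}{-45 + 120 \cdot \frac{1}{57}} = -17659 + \frac{129 + \frac{40}{19}}{-45 + \frac{40}{19}} = -17659 + \frac{1}{- \frac{815}{19}} \cdot \frac{2491}{19} = -17659 - \frac{2491}{815} = - \frac{14394576}{815}$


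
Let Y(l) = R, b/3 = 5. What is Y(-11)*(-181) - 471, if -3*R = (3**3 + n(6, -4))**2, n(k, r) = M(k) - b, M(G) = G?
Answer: 19077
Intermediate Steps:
b = 15 (b = 3*5 = 15)
n(k, r) = -15 + k (n(k, r) = k - 1*15 = k - 15 = -15 + k)
R = -108 (R = -(3**3 + (-15 + 6))**2/3 = -(27 - 9)**2/3 = -1/3*18**2 = -1/3*324 = -108)
Y(l) = -108
Y(-11)*(-181) - 471 = -108*(-181) - 471 = 19548 - 471 = 19077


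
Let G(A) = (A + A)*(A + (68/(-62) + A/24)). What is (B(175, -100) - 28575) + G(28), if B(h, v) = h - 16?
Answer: -2496500/93 ≈ -26844.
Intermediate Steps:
B(h, v) = -16 + h
G(A) = 2*A*(-34/31 + 25*A/24) (G(A) = (2*A)*(A + (68*(-1/62) + A*(1/24))) = (2*A)*(A + (-34/31 + A/24)) = (2*A)*(-34/31 + 25*A/24) = 2*A*(-34/31 + 25*A/24))
(B(175, -100) - 28575) + G(28) = ((-16 + 175) - 28575) + (1/372)*28*(-816 + 775*28) = (159 - 28575) + (1/372)*28*(-816 + 21700) = -28416 + (1/372)*28*20884 = -28416 + 146188/93 = -2496500/93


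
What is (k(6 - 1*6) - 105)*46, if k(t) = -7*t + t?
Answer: -4830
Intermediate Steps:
k(t) = -6*t
(k(6 - 1*6) - 105)*46 = (-6*(6 - 1*6) - 105)*46 = (-6*(6 - 6) - 105)*46 = (-6*0 - 105)*46 = (0 - 105)*46 = -105*46 = -4830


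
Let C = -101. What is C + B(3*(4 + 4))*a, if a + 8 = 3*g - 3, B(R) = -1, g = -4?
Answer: -78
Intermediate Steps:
a = -23 (a = -8 + (3*(-4) - 3) = -8 + (-12 - 3) = -8 - 15 = -23)
C + B(3*(4 + 4))*a = -101 - 1*(-23) = -101 + 23 = -78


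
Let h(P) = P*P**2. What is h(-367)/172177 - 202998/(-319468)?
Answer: -7878313677119/27502520918 ≈ -286.46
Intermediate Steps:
h(P) = P**3
h(-367)/172177 - 202998/(-319468) = (-367)**3/172177 - 202998/(-319468) = -49430863*1/172177 - 202998*(-1/319468) = -49430863/172177 + 101499/159734 = -7878313677119/27502520918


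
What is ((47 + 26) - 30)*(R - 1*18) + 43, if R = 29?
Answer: 516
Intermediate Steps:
((47 + 26) - 30)*(R - 1*18) + 43 = ((47 + 26) - 30)*(29 - 1*18) + 43 = (73 - 30)*(29 - 18) + 43 = 43*11 + 43 = 473 + 43 = 516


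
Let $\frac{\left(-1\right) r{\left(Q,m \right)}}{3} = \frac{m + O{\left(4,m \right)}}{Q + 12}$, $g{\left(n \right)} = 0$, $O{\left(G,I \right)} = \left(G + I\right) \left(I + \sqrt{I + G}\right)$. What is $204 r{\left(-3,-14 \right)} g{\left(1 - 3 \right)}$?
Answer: $0$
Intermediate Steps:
$O{\left(G,I \right)} = \left(G + I\right) \left(I + \sqrt{G + I}\right)$
$r{\left(Q,m \right)} = - \frac{3 \left(m^{2} + 4 \sqrt{4 + m} + 5 m + m \sqrt{4 + m}\right)}{12 + Q}$ ($r{\left(Q,m \right)} = - 3 \frac{m + \left(m^{2} + 4 m + 4 \sqrt{4 + m} + m \sqrt{4 + m}\right)}{Q + 12} = - 3 \frac{m^{2} + 4 \sqrt{4 + m} + 5 m + m \sqrt{4 + m}}{12 + Q} = - \frac{3 \left(m^{2} + 4 \sqrt{4 + m} + 5 m + m \sqrt{4 + m}\right)}{12 + Q}$)
$204 r{\left(-3,-14 \right)} g{\left(1 - 3 \right)} = 204 \frac{3 \left(- \left(-14\right)^{2} - -70 - 4 \sqrt{4 - 14} - - 14 \sqrt{4 - 14}\right)}{12 - 3} \cdot 0 = 204 \frac{3 \left(\left(-1\right) 196 + 70 - 4 \sqrt{-10} - - 14 \sqrt{-10}\right)}{9} \cdot 0 = 204 \cdot 3 \cdot \frac{1}{9} \left(-196 + 70 - 4 i \sqrt{10} - - 14 i \sqrt{10}\right) 0 = 204 \cdot 3 \cdot \frac{1}{9} \left(-196 + 70 - 4 i \sqrt{10} + 14 i \sqrt{10}\right) 0 = 204 \cdot 3 \cdot \frac{1}{9} \left(-126 + 10 i \sqrt{10}\right) 0 = 204 \left(-42 + \frac{10 i \sqrt{10}}{3}\right) 0 = \left(-8568 + 680 i \sqrt{10}\right) 0 = 0$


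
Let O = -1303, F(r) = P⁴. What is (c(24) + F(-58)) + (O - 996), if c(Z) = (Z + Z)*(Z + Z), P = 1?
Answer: 6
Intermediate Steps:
c(Z) = 4*Z² (c(Z) = (2*Z)*(2*Z) = 4*Z²)
F(r) = 1 (F(r) = 1⁴ = 1)
(c(24) + F(-58)) + (O - 996) = (4*24² + 1) + (-1303 - 996) = (4*576 + 1) - 2299 = (2304 + 1) - 2299 = 2305 - 2299 = 6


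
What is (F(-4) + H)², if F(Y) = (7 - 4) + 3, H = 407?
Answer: 170569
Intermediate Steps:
F(Y) = 6 (F(Y) = 3 + 3 = 6)
(F(-4) + H)² = (6 + 407)² = 413² = 170569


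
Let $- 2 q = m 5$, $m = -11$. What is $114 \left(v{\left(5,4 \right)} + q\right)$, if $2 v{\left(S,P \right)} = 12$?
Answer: $3819$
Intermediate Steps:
$q = \frac{55}{2}$ ($q = - \frac{\left(-11\right) 5}{2} = \left(- \frac{1}{2}\right) \left(-55\right) = \frac{55}{2} \approx 27.5$)
$v{\left(S,P \right)} = 6$ ($v{\left(S,P \right)} = \frac{1}{2} \cdot 12 = 6$)
$114 \left(v{\left(5,4 \right)} + q\right) = 114 \left(6 + \frac{55}{2}\right) = 114 \cdot \frac{67}{2} = 3819$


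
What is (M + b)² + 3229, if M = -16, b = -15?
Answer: 4190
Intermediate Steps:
(M + b)² + 3229 = (-16 - 15)² + 3229 = (-31)² + 3229 = 961 + 3229 = 4190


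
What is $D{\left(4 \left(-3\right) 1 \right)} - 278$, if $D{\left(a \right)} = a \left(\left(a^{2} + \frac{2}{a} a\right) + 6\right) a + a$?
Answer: $21598$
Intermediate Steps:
$D{\left(a \right)} = a + a^{2} \left(8 + a^{2}\right)$ ($D{\left(a \right)} = a \left(\left(a^{2} + 2\right) + 6\right) a + a = a \left(\left(2 + a^{2}\right) + 6\right) a + a = a \left(8 + a^{2}\right) a + a = a^{2} \left(8 + a^{2}\right) + a = a + a^{2} \left(8 + a^{2}\right)$)
$D{\left(4 \left(-3\right) 1 \right)} - 278 = 4 \left(-3\right) 1 \left(1 + \left(4 \left(-3\right) 1\right)^{3} + 8 \cdot 4 \left(-3\right) 1\right) - 278 = \left(-12\right) 1 \left(1 + \left(\left(-12\right) 1\right)^{3} + 8 \left(\left(-12\right) 1\right)\right) - 278 = - 12 \left(1 + \left(-12\right)^{3} + 8 \left(-12\right)\right) - 278 = - 12 \left(1 - 1728 - 96\right) - 278 = \left(-12\right) \left(-1823\right) - 278 = 21876 - 278 = 21598$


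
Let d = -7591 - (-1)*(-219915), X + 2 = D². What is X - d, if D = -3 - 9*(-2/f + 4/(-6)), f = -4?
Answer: 910025/4 ≈ 2.2751e+5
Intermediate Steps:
D = -3/2 (D = -3 - 9*(-2/(-4) + 4/(-6)) = -3 - 9*(-2*(-¼) + 4*(-⅙)) = -3 - 9*(½ - ⅔) = -3 - 9*(-⅙) = -3 + 3/2 = -3/2 ≈ -1.5000)
X = ¼ (X = -2 + (-3/2)² = -2 + 9/4 = ¼ ≈ 0.25000)
d = -227506 (d = -7591 - 1*219915 = -7591 - 219915 = -227506)
X - d = ¼ - 1*(-227506) = ¼ + 227506 = 910025/4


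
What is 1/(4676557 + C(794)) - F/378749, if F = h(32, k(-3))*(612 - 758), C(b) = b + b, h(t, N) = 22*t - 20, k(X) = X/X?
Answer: 467178651029/1771842740605 ≈ 0.26367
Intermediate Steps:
k(X) = 1
h(t, N) = -20 + 22*t
C(b) = 2*b
F = -99864 (F = (-20 + 22*32)*(612 - 758) = (-20 + 704)*(-146) = 684*(-146) = -99864)
1/(4676557 + C(794)) - F/378749 = 1/(4676557 + 2*794) - (-99864)/378749 = 1/(4676557 + 1588) - (-99864)/378749 = 1/4678145 - 1*(-99864/378749) = 1/4678145 + 99864/378749 = 467178651029/1771842740605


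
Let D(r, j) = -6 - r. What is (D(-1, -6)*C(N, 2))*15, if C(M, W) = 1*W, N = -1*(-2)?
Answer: -150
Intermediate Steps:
N = 2
C(M, W) = W
(D(-1, -6)*C(N, 2))*15 = ((-6 - 1*(-1))*2)*15 = ((-6 + 1)*2)*15 = -5*2*15 = -10*15 = -150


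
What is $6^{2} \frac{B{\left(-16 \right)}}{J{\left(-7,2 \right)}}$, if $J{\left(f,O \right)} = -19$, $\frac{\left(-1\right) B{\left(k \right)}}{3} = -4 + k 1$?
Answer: $- \frac{2160}{19} \approx -113.68$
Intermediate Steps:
$B{\left(k \right)} = 12 - 3 k$ ($B{\left(k \right)} = - 3 \left(-4 + k 1\right) = - 3 \left(-4 + k\right) = 12 - 3 k$)
$6^{2} \frac{B{\left(-16 \right)}}{J{\left(-7,2 \right)}} = 6^{2} \frac{12 - -48}{-19} = 36 \left(12 + 48\right) \left(- \frac{1}{19}\right) = 36 \cdot 60 \left(- \frac{1}{19}\right) = 36 \left(- \frac{60}{19}\right) = - \frac{2160}{19}$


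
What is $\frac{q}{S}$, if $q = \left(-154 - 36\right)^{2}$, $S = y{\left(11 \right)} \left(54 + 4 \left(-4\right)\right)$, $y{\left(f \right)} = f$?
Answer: $\frac{950}{11} \approx 86.364$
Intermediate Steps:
$S = 418$ ($S = 11 \left(54 + 4 \left(-4\right)\right) = 11 \left(54 - 16\right) = 11 \cdot 38 = 418$)
$q = 36100$ ($q = \left(-190\right)^{2} = 36100$)
$\frac{q}{S} = \frac{36100}{418} = 36100 \cdot \frac{1}{418} = \frac{950}{11}$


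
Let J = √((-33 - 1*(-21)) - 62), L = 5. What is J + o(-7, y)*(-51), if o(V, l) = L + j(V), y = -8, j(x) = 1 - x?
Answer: -663 + I*√74 ≈ -663.0 + 8.6023*I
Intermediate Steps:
J = I*√74 (J = √((-33 + 21) - 62) = √(-12 - 62) = √(-74) = I*√74 ≈ 8.6023*I)
o(V, l) = 6 - V (o(V, l) = 5 + (1 - V) = 6 - V)
J + o(-7, y)*(-51) = I*√74 + (6 - 1*(-7))*(-51) = I*√74 + (6 + 7)*(-51) = I*√74 + 13*(-51) = I*√74 - 663 = -663 + I*√74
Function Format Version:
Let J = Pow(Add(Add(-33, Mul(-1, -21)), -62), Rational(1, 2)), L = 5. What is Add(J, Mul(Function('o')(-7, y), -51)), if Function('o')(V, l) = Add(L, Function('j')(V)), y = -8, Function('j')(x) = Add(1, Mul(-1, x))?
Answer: Add(-663, Mul(I, Pow(74, Rational(1, 2)))) ≈ Add(-663.00, Mul(8.6023, I))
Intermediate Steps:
J = Mul(I, Pow(74, Rational(1, 2))) (J = Pow(Add(Add(-33, 21), -62), Rational(1, 2)) = Pow(Add(-12, -62), Rational(1, 2)) = Pow(-74, Rational(1, 2)) = Mul(I, Pow(74, Rational(1, 2))) ≈ Mul(8.6023, I))
Function('o')(V, l) = Add(6, Mul(-1, V)) (Function('o')(V, l) = Add(5, Add(1, Mul(-1, V))) = Add(6, Mul(-1, V)))
Add(J, Mul(Function('o')(-7, y), -51)) = Add(Mul(I, Pow(74, Rational(1, 2))), Mul(Add(6, Mul(-1, -7)), -51)) = Add(Mul(I, Pow(74, Rational(1, 2))), Mul(Add(6, 7), -51)) = Add(Mul(I, Pow(74, Rational(1, 2))), Mul(13, -51)) = Add(Mul(I, Pow(74, Rational(1, 2))), -663) = Add(-663, Mul(I, Pow(74, Rational(1, 2))))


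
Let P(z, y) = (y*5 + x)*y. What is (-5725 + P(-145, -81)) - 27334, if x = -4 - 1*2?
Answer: 232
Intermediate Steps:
x = -6 (x = -4 - 2 = -6)
P(z, y) = y*(-6 + 5*y) (P(z, y) = (y*5 - 6)*y = (5*y - 6)*y = (-6 + 5*y)*y = y*(-6 + 5*y))
(-5725 + P(-145, -81)) - 27334 = (-5725 - 81*(-6 + 5*(-81))) - 27334 = (-5725 - 81*(-6 - 405)) - 27334 = (-5725 - 81*(-411)) - 27334 = (-5725 + 33291) - 27334 = 27566 - 27334 = 232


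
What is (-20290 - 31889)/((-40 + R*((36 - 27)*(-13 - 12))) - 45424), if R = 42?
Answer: 52179/54914 ≈ 0.95020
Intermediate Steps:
(-20290 - 31889)/((-40 + R*((36 - 27)*(-13 - 12))) - 45424) = (-20290 - 31889)/((-40 + 42*((36 - 27)*(-13 - 12))) - 45424) = -52179/((-40 + 42*(9*(-25))) - 45424) = -52179/((-40 + 42*(-225)) - 45424) = -52179/((-40 - 9450) - 45424) = -52179/(-9490 - 45424) = -52179/(-54914) = -52179*(-1/54914) = 52179/54914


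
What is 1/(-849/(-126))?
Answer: 42/283 ≈ 0.14841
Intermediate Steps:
1/(-849/(-126)) = 1/(-849*(-1/126)) = 1/(283/42) = 42/283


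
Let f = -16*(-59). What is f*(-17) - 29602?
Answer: -45650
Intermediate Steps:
f = 944
f*(-17) - 29602 = 944*(-17) - 29602 = -16048 - 29602 = -45650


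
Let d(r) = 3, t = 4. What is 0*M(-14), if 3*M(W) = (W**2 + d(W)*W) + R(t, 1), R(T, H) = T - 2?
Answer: 0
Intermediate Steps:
R(T, H) = -2 + T
M(W) = 2/3 + W + W**2/3 (M(W) = ((W**2 + 3*W) + (-2 + 4))/3 = ((W**2 + 3*W) + 2)/3 = (2 + W**2 + 3*W)/3 = 2/3 + W + W**2/3)
0*M(-14) = 0*(2/3 - 14 + (1/3)*(-14)**2) = 0*(2/3 - 14 + (1/3)*196) = 0*(2/3 - 14 + 196/3) = 0*52 = 0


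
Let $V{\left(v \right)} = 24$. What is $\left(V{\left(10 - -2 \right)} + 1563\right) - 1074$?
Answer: $513$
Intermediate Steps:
$\left(V{\left(10 - -2 \right)} + 1563\right) - 1074 = \left(24 + 1563\right) - 1074 = 1587 - 1074 = 513$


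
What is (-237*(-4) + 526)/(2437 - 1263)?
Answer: 737/587 ≈ 1.2555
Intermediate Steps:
(-237*(-4) + 526)/(2437 - 1263) = (948 + 526)/1174 = 1474*(1/1174) = 737/587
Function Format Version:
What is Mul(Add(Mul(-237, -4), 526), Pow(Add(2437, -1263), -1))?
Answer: Rational(737, 587) ≈ 1.2555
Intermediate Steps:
Mul(Add(Mul(-237, -4), 526), Pow(Add(2437, -1263), -1)) = Mul(Add(948, 526), Pow(1174, -1)) = Mul(1474, Rational(1, 1174)) = Rational(737, 587)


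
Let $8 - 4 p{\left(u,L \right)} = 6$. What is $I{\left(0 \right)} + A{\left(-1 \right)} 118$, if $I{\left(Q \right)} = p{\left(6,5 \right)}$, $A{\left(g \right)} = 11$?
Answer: $\frac{2597}{2} \approx 1298.5$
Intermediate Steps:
$p{\left(u,L \right)} = \frac{1}{2}$ ($p{\left(u,L \right)} = 2 - \frac{3}{2} = \frac{1}{2}$)
$I{\left(Q \right)} = \frac{1}{2}$
$I{\left(0 \right)} + A{\left(-1 \right)} 118 = \frac{1}{2} + 11 \cdot 118 = \frac{1}{2} + 1298 = \frac{2597}{2}$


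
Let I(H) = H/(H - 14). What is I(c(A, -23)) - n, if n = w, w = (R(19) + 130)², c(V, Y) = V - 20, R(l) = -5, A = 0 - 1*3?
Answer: -578102/37 ≈ -15624.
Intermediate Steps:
A = -3 (A = 0 - 3 = -3)
c(V, Y) = -20 + V
I(H) = H/(-14 + H)
w = 15625 (w = (-5 + 130)² = 125² = 15625)
n = 15625
I(c(A, -23)) - n = (-20 - 3)/(-14 + (-20 - 3)) - 1*15625 = -23/(-14 - 23) - 15625 = -23/(-37) - 15625 = -23*(-1/37) - 15625 = 23/37 - 15625 = -578102/37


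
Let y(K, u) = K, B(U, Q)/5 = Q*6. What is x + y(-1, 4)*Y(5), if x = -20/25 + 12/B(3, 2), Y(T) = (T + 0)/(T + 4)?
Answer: -52/45 ≈ -1.1556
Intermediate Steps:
B(U, Q) = 30*Q (B(U, Q) = 5*(Q*6) = 5*(6*Q) = 30*Q)
Y(T) = T/(4 + T)
x = -⅗ (x = -20/25 + 12/((30*2)) = -20*1/25 + 12/60 = -⅘ + 12*(1/60) = -⅘ + ⅕ = -⅗ ≈ -0.60000)
x + y(-1, 4)*Y(5) = -⅗ - 5/(4 + 5) = -⅗ - 5/9 = -52/45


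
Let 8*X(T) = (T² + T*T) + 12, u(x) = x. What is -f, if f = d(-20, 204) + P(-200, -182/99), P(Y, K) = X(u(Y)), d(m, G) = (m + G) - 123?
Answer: -20125/2 ≈ -10063.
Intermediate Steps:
d(m, G) = -123 + G + m (d(m, G) = (G + m) - 123 = -123 + G + m)
X(T) = 3/2 + T²/4 (X(T) = ((T² + T*T) + 12)/8 = ((T² + T²) + 12)/8 = (2*T² + 12)/8 = (12 + 2*T²)/8 = 3/2 + T²/4)
P(Y, K) = 3/2 + Y²/4
f = 20125/2 (f = (-123 + 204 - 20) + (3/2 + (¼)*(-200)²) = 61 + (3/2 + (¼)*40000) = 61 + (3/2 + 10000) = 61 + 20003/2 = 20125/2 ≈ 10063.)
-f = -1*20125/2 = -20125/2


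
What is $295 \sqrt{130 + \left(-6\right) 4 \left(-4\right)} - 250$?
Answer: $-250 + 295 \sqrt{226} \approx 4184.8$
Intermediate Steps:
$295 \sqrt{130 + \left(-6\right) 4 \left(-4\right)} - 250 = 295 \sqrt{130 - -96} - 250 = 295 \sqrt{130 + 96} - 250 = 295 \sqrt{226} - 250 = -250 + 295 \sqrt{226}$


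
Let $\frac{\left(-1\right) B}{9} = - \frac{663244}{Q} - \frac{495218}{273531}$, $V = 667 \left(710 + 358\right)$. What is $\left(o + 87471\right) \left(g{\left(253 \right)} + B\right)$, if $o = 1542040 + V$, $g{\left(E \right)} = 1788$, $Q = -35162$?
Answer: $\frac{6135986389682738028}{1602982837} \approx 3.8279 \cdot 10^{9}$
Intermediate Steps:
$V = 712356$ ($V = 667 \cdot 1068 = 712356$)
$B = - \frac{246007408872}{1602982837}$ ($B = - 9 \left(- \frac{663244}{-35162} - \frac{495218}{273531}\right) = - 9 \left(\left(-663244\right) \left(- \frac{1}{35162}\right) - \frac{495218}{273531}\right) = - 9 \left(\frac{331622}{17581} - \frac{495218}{273531}\right) = \left(-9\right) \frac{82002469624}{4808948511} = - \frac{246007408872}{1602982837} \approx -153.47$)
$o = 2254396$ ($o = 1542040 + 712356 = 2254396$)
$\left(o + 87471\right) \left(g{\left(253 \right)} + B\right) = \left(2254396 + 87471\right) \left(1788 - \frac{246007408872}{1602982837}\right) = 2341867 \cdot \frac{2620125903684}{1602982837} = \frac{6135986389682738028}{1602982837}$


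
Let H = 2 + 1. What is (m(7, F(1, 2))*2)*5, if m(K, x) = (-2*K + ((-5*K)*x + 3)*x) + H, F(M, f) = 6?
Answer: -12530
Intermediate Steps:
H = 3
m(K, x) = 3 - 2*K + x*(3 - 5*K*x) (m(K, x) = (-2*K + ((-5*K)*x + 3)*x) + 3 = (-2*K + (-5*K*x + 3)*x) + 3 = (-2*K + (3 - 5*K*x)*x) + 3 = (-2*K + x*(3 - 5*K*x)) + 3 = 3 - 2*K + x*(3 - 5*K*x))
(m(7, F(1, 2))*2)*5 = ((3 - 2*7 + 3*6 - 5*7*6**2)*2)*5 = ((3 - 14 + 18 - 5*7*36)*2)*5 = ((3 - 14 + 18 - 1260)*2)*5 = -1253*2*5 = -2506*5 = -12530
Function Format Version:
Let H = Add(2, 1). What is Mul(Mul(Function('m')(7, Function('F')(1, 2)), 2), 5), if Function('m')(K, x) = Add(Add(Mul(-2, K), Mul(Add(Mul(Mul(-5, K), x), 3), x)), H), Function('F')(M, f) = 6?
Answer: -12530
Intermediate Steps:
H = 3
Function('m')(K, x) = Add(3, Mul(-2, K), Mul(x, Add(3, Mul(-5, K, x)))) (Function('m')(K, x) = Add(Add(Mul(-2, K), Mul(Add(Mul(Mul(-5, K), x), 3), x)), 3) = Add(Add(Mul(-2, K), Mul(Add(Mul(-5, K, x), 3), x)), 3) = Add(Add(Mul(-2, K), Mul(Add(3, Mul(-5, K, x)), x)), 3) = Add(Add(Mul(-2, K), Mul(x, Add(3, Mul(-5, K, x)))), 3) = Add(3, Mul(-2, K), Mul(x, Add(3, Mul(-5, K, x)))))
Mul(Mul(Function('m')(7, Function('F')(1, 2)), 2), 5) = Mul(Mul(Add(3, Mul(-2, 7), Mul(3, 6), Mul(-5, 7, Pow(6, 2))), 2), 5) = Mul(Mul(Add(3, -14, 18, Mul(-5, 7, 36)), 2), 5) = Mul(Mul(Add(3, -14, 18, -1260), 2), 5) = Mul(Mul(-1253, 2), 5) = Mul(-2506, 5) = -12530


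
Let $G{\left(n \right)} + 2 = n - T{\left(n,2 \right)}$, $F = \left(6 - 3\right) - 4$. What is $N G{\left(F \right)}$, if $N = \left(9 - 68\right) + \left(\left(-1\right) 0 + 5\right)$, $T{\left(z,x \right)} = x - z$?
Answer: $324$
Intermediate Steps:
$N = -54$ ($N = -59 + \left(0 + 5\right) = -59 + 5 = -54$)
$F = -1$ ($F = \left(6 - 3\right) - 4 = 3 - 4 = -1$)
$G{\left(n \right)} = -4 + 2 n$ ($G{\left(n \right)} = -2 + \left(n - \left(2 - n\right)\right) = -2 + \left(n + \left(-2 + n\right)\right) = -2 + \left(-2 + 2 n\right) = -4 + 2 n$)
$N G{\left(F \right)} = - 54 \left(-4 + 2 \left(-1\right)\right) = - 54 \left(-4 - 2\right) = \left(-54\right) \left(-6\right) = 324$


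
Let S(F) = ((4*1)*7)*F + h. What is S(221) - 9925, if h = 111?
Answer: -3626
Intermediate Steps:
S(F) = 111 + 28*F (S(F) = ((4*1)*7)*F + 111 = (4*7)*F + 111 = 28*F + 111 = 111 + 28*F)
S(221) - 9925 = (111 + 28*221) - 9925 = (111 + 6188) - 9925 = 6299 - 9925 = -3626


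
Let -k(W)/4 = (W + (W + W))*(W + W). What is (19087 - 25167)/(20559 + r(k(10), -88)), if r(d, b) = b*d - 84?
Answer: -1216/46335 ≈ -0.026244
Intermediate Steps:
k(W) = -24*W² (k(W) = -4*(W + (W + W))*(W + W) = -4*(W + 2*W)*2*W = -4*3*W*2*W = -24*W²)
r(d, b) = -84 + b*d
(19087 - 25167)/(20559 + r(k(10), -88)) = (19087 - 25167)/(20559 + (-84 - (-2112)*10²)) = -6080/(20559 + (-84 - (-2112)*100)) = -6080/(20559 + (-84 - 88*(-2400))) = -6080/(20559 + (-84 + 211200)) = -6080/(20559 + 211116) = -6080/231675 = -6080*1/231675 = -1216/46335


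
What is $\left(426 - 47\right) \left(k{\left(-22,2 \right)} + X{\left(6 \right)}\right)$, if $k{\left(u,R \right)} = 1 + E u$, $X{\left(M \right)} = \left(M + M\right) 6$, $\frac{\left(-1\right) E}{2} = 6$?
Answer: $127723$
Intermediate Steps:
$E = -12$ ($E = \left(-2\right) 6 = -12$)
$X{\left(M \right)} = 12 M$ ($X{\left(M \right)} = 2 M 6 = 12 M$)
$k{\left(u,R \right)} = 1 - 12 u$
$\left(426 - 47\right) \left(k{\left(-22,2 \right)} + X{\left(6 \right)}\right) = \left(426 - 47\right) \left(\left(1 - -264\right) + 12 \cdot 6\right) = 379 \left(\left(1 + 264\right) + 72\right) = 379 \left(265 + 72\right) = 379 \cdot 337 = 127723$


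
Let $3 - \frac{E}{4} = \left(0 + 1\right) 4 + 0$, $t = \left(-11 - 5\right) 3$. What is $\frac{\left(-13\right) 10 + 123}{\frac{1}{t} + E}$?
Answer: $\frac{336}{193} \approx 1.7409$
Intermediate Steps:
$t = -48$ ($t = \left(-16\right) 3 = -48$)
$E = -4$ ($E = 12 - 4 \left(\left(0 + 1\right) 4 + 0\right) = 12 - 4 \left(1 \cdot 4 + 0\right) = 12 - 4 \left(4 + 0\right) = 12 - 16 = -4$)
$\frac{\left(-13\right) 10 + 123}{\frac{1}{t} + E} = \frac{\left(-13\right) 10 + 123}{\frac{1}{-48} - 4} = \frac{-130 + 123}{- \frac{1}{48} - 4} = - \frac{7}{- \frac{193}{48}} = \left(-7\right) \left(- \frac{48}{193}\right) = \frac{336}{193}$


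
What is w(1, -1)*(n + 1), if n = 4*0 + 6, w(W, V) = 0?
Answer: 0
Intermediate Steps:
n = 6 (n = 0 + 6 = 6)
w(1, -1)*(n + 1) = 0*(6 + 1) = 0*7 = 0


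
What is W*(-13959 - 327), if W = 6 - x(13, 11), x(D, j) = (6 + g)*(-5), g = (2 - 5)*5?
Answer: 557154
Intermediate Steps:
g = -15 (g = -3*5 = -15)
x(D, j) = 45 (x(D, j) = (6 - 15)*(-5) = -9*(-5) = 45)
W = -39 (W = 6 - 1*45 = 6 - 45 = -39)
W*(-13959 - 327) = -39*(-13959 - 327) = -39*(-14286) = 557154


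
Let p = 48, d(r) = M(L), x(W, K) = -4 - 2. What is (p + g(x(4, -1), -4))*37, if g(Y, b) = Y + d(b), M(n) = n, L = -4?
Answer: 1406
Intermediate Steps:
x(W, K) = -6
d(r) = -4
g(Y, b) = -4 + Y (g(Y, b) = Y - 4 = -4 + Y)
(p + g(x(4, -1), -4))*37 = (48 + (-4 - 6))*37 = (48 - 10)*37 = 38*37 = 1406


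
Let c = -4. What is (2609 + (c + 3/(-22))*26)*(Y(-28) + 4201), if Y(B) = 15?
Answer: 116007456/11 ≈ 1.0546e+7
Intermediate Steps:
(2609 + (c + 3/(-22))*26)*(Y(-28) + 4201) = (2609 + (-4 + 3/(-22))*26)*(15 + 4201) = (2609 + (-4 + 3*(-1/22))*26)*4216 = (2609 + (-4 - 3/22)*26)*4216 = (2609 - 91/22*26)*4216 = (2609 - 1183/11)*4216 = (27516/11)*4216 = 116007456/11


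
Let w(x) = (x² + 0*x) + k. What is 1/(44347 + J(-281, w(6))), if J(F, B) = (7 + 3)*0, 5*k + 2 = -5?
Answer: 1/44347 ≈ 2.2549e-5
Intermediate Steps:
k = -7/5 (k = -⅖ + (⅕)*(-5) = -⅖ - 1 = -7/5 ≈ -1.4000)
w(x) = -7/5 + x² (w(x) = (x² + 0*x) - 7/5 = (x² + 0) - 7/5 = x² - 7/5 = -7/5 + x²)
J(F, B) = 0 (J(F, B) = 10*0 = 0)
1/(44347 + J(-281, w(6))) = 1/(44347 + 0) = 1/44347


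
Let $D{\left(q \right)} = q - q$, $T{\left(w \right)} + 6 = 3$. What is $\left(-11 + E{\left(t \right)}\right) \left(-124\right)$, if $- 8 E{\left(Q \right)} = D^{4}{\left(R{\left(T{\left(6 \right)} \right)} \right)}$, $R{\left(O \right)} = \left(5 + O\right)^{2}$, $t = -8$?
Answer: $1364$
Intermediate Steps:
$T{\left(w \right)} = -3$ ($T{\left(w \right)} = -6 + 3 = -3$)
$D{\left(q \right)} = 0$
$E{\left(Q \right)} = 0$ ($E{\left(Q \right)} = - \frac{0^{4}}{8} = \left(- \frac{1}{8}\right) 0 = 0$)
$\left(-11 + E{\left(t \right)}\right) \left(-124\right) = \left(-11 + 0\right) \left(-124\right) = \left(-11\right) \left(-124\right) = 1364$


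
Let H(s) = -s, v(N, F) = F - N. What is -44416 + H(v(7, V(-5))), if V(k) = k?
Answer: -44404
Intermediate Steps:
-44416 + H(v(7, V(-5))) = -44416 - (-5 - 1*7) = -44416 - (-5 - 7) = -44416 - 1*(-12) = -44416 + 12 = -44404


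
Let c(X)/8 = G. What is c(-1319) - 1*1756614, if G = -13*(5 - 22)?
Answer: -1754846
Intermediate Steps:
G = 221 (G = -13*(-17) = 221)
c(X) = 1768 (c(X) = 8*221 = 1768)
c(-1319) - 1*1756614 = 1768 - 1*1756614 = 1768 - 1756614 = -1754846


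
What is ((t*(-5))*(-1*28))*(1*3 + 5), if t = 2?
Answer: 2240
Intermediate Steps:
((t*(-5))*(-1*28))*(1*3 + 5) = ((2*(-5))*(-1*28))*(1*3 + 5) = (-10*(-28))*(3 + 5) = 280*8 = 2240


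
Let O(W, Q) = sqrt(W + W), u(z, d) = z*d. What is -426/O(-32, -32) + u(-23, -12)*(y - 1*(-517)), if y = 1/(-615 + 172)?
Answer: 63212280/443 + 213*I/4 ≈ 1.4269e+5 + 53.25*I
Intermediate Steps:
u(z, d) = d*z
O(W, Q) = sqrt(2)*sqrt(W) (O(W, Q) = sqrt(2*W) = sqrt(2)*sqrt(W))
y = -1/443 (y = 1/(-443) = -1/443 ≈ -0.0022573)
-426/O(-32, -32) + u(-23, -12)*(y - 1*(-517)) = -426*(-I/8) + (-12*(-23))*(-1/443 - 1*(-517)) = -426*(-I/8) + 276*(-1/443 + 517) = -426*(-I/8) + 276*(229030/443) = -(-213)*I/4 + 63212280/443 = 213*I/4 + 63212280/443 = 63212280/443 + 213*I/4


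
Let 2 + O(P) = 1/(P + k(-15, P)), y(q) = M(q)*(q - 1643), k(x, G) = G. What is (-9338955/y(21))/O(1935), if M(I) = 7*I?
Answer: -6023625975/307540121 ≈ -19.586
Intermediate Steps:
y(q) = 7*q*(-1643 + q) (y(q) = (7*q)*(q - 1643) = (7*q)*(-1643 + q) = 7*q*(-1643 + q))
O(P) = -2 + 1/(2*P) (O(P) = -2 + 1/(P + P) = -2 + 1/(2*P))
(-9338955/y(21))/O(1935) = (-9338955*1/(147*(-1643 + 21)))/(-2 + (½)/1935) = (-9338955/(7*21*(-1622)))/(-2 + (½)*(1/1935)) = (-9338955/(-238434))/(-2 + 1/3870) = (-9338955*(-1/238434))/(-7739/3870) = (3112985/79478)*(-3870/7739) = -6023625975/307540121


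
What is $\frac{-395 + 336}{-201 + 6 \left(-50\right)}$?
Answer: $\frac{59}{501} \approx 0.11776$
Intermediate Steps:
$\frac{-395 + 336}{-201 + 6 \left(-50\right)} = - \frac{59}{-201 - 300} = - \frac{59}{-501} = \left(-59\right) \left(- \frac{1}{501}\right) = \frac{59}{501}$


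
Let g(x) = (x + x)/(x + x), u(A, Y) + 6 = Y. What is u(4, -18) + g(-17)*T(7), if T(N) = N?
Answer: -17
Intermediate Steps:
u(A, Y) = -6 + Y
g(x) = 1 (g(x) = (2*x)/((2*x)) = (2*x)*(1/(2*x)) = 1)
u(4, -18) + g(-17)*T(7) = (-6 - 18) + 1*7 = -24 + 7 = -17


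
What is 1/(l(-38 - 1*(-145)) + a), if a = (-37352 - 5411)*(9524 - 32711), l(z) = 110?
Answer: 1/991545791 ≈ 1.0085e-9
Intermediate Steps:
a = 991545681 (a = -42763*(-23187) = 991545681)
1/(l(-38 - 1*(-145)) + a) = 1/(110 + 991545681) = 1/991545791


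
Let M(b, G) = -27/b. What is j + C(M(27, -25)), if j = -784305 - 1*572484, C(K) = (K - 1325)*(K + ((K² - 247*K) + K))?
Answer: -1682985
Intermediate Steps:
C(K) = (-1325 + K)*(K² - 245*K) (C(K) = (-1325 + K)*(K + (K² - 246*K)) = (-1325 + K)*(K² - 245*K))
j = -1356789 (j = -784305 - 572484 = -1356789)
j + C(M(27, -25)) = -1356789 + (-27/27)*(324625 + (-27/27)² - (-42390)/27) = -1356789 + (-27*1/27)*(324625 + (-27*1/27)² - (-42390)/27) = -1356789 - (324625 + (-1)² - 1570*(-1)) = -1356789 - (324625 + 1 + 1570) = -1356789 - 1*326196 = -1356789 - 326196 = -1682985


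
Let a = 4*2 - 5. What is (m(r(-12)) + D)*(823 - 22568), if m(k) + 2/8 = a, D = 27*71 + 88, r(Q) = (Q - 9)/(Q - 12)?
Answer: -174634095/4 ≈ -4.3658e+7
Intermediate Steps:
a = 3 (a = 8 - 5 = 3)
r(Q) = (-9 + Q)/(-12 + Q)
D = 2005 (D = 1917 + 88 = 2005)
m(k) = 11/4 (m(k) = -1/4 + 3 = 11/4)
(m(r(-12)) + D)*(823 - 22568) = (11/4 + 2005)*(823 - 22568) = (8031/4)*(-21745) = -174634095/4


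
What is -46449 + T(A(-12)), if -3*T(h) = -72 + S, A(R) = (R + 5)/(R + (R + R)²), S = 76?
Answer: -139351/3 ≈ -46450.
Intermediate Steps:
A(R) = (5 + R)/(R + 4*R²) (A(R) = (5 + R)/(R + (2*R)²) = (5 + R)/(R + 4*R²))
T(h) = -4/3 (T(h) = -(-72 + 76)/3 = -⅓*4 = -4/3)
-46449 + T(A(-12)) = -46449 - 4/3 = -139351/3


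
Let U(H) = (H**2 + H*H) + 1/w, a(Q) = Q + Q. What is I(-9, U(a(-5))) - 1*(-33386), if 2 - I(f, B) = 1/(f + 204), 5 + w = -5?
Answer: 6510659/195 ≈ 33388.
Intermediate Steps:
w = -10 (w = -5 - 5 = -10)
a(Q) = 2*Q
U(H) = -1/10 + 2*H**2 (U(H) = (H**2 + H*H) + 1/(-10) = (H**2 + H**2) - 1/10 = 2*H**2 - 1/10 = -1/10 + 2*H**2)
I(f, B) = 2 - 1/(204 + f) (I(f, B) = 2 - 1/(f + 204) = 2 - 1/(204 + f))
I(-9, U(a(-5))) - 1*(-33386) = (407 + 2*(-9))/(204 - 9) - 1*(-33386) = (407 - 18)/195 + 33386 = (1/195)*389 + 33386 = 389/195 + 33386 = 6510659/195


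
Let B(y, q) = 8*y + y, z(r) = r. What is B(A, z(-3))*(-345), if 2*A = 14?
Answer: -21735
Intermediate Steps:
A = 7 (A = (½)*14 = 7)
B(y, q) = 9*y
B(A, z(-3))*(-345) = (9*7)*(-345) = 63*(-345) = -21735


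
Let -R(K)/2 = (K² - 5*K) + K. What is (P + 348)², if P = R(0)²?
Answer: 121104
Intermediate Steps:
R(K) = -2*K² + 8*K (R(K) = -2*((K² - 5*K) + K) = -2*(K² - 4*K) = -2*K² + 8*K)
P = 0 (P = (2*0*(4 - 1*0))² = (2*0*(4 + 0))² = (2*0*4)² = 0² = 0)
(P + 348)² = (0 + 348)² = 348² = 121104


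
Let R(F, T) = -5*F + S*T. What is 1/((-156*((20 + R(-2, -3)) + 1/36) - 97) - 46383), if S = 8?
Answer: -3/142261 ≈ -2.1088e-5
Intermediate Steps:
R(F, T) = -5*F + 8*T
1/((-156*((20 + R(-2, -3)) + 1/36) - 97) - 46383) = 1/((-156*((20 + (-5*(-2) + 8*(-3))) + 1/36) - 97) - 46383) = 1/((-156*((20 + (10 - 24)) + 1/36) - 97) - 46383) = 1/((-156*((20 - 14) + 1/36) - 97) - 46383) = 1/((-156*(6 + 1/36) - 97) - 46383) = 1/((-156*217/36 - 97) - 46383) = 1/((-2821/3 - 97) - 46383) = 1/(-3112/3 - 46383) = 1/(-142261/3) = -3/142261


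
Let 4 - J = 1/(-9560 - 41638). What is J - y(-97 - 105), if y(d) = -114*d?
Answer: -1178782751/51198 ≈ -23024.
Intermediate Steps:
J = 204793/51198 (J = 4 - 1/(-9560 - 41638) = 4 - 1/(-51198) = 4 - 1*(-1/51198) = 4 + 1/51198 = 204793/51198 ≈ 4.0000)
J - y(-97 - 105) = 204793/51198 - (-114)*(-97 - 105) = 204793/51198 - (-114)*(-202) = 204793/51198 - 1*23028 = 204793/51198 - 23028 = -1178782751/51198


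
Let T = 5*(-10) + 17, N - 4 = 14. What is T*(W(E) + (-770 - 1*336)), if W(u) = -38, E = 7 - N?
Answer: 37752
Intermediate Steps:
N = 18 (N = 4 + 14 = 18)
E = -11 (E = 7 - 1*18 = 7 - 18 = -11)
T = -33 (T = -50 + 17 = -33)
T*(W(E) + (-770 - 1*336)) = -33*(-38 + (-770 - 1*336)) = -33*(-38 + (-770 - 336)) = -33*(-38 - 1106) = -33*(-1144) = 37752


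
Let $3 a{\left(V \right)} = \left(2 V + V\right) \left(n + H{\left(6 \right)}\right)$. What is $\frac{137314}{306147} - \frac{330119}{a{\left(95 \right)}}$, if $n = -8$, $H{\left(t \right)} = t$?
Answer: $\frac{5320580587}{3061470} \approx 1737.9$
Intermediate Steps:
$a{\left(V \right)} = - 2 V$ ($a{\left(V \right)} = \frac{\left(2 V + V\right) \left(-8 + 6\right)}{3} = \frac{3 V \left(-2\right)}{3} = \frac{\left(-6\right) V}{3} = - 2 V$)
$\frac{137314}{306147} - \frac{330119}{a{\left(95 \right)}} = \frac{137314}{306147} - \frac{330119}{\left(-2\right) 95} = 137314 \cdot \frac{1}{306147} - \frac{330119}{-190} = \frac{137314}{306147} - - \frac{330119}{190} = \frac{137314}{306147} + \frac{330119}{190} = \frac{5320580587}{3061470}$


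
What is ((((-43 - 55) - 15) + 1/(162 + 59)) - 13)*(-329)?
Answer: 9161005/221 ≈ 41453.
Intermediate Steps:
((((-43 - 55) - 15) + 1/(162 + 59)) - 13)*(-329) = (((-98 - 15) + 1/221) - 13)*(-329) = ((-113 + 1/221) - 13)*(-329) = (-24972/221 - 13)*(-329) = -27845/221*(-329) = 9161005/221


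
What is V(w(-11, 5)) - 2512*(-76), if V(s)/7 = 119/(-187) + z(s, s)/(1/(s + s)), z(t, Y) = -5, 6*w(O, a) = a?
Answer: 6298024/33 ≈ 1.9085e+5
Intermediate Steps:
w(O, a) = a/6
V(s) = -49/11 - 70*s (V(s) = 7*(119/(-187) - 10*s) = 7*(119*(-1/187) - 5*2*s) = 7*(-7/11 - 5*2*s) = 7*(-7/11 - 10*s) = -49/11 - 70*s)
V(w(-11, 5)) - 2512*(-76) = (-49/11 - 35*5/3) - 2512*(-76) = (-49/11 - 70*5/6) + 190912 = (-49/11 - 175/3) + 190912 = -2072/33 + 190912 = 6298024/33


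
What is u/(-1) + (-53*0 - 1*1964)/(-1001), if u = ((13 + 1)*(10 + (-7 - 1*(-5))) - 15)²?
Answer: -9416445/1001 ≈ -9407.0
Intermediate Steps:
u = 9409 (u = (14*(10 + (-7 + 5)) - 15)² = (14*(10 - 2) - 15)² = (14*8 - 15)² = (112 - 15)² = 97² = 9409)
u/(-1) + (-53*0 - 1*1964)/(-1001) = 9409/(-1) + (-53*0 - 1*1964)/(-1001) = 9409*(-1) + (0 - 1964)*(-1/1001) = -9409 - 1964*(-1/1001) = -9409 + 1964/1001 = -9416445/1001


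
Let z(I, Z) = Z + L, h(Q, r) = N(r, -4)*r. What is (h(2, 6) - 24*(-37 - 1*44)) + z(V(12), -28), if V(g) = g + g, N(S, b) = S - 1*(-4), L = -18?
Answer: 1958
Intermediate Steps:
N(S, b) = 4 + S (N(S, b) = S + 4 = 4 + S)
h(Q, r) = r*(4 + r) (h(Q, r) = (4 + r)*r = r*(4 + r))
V(g) = 2*g
z(I, Z) = -18 + Z (z(I, Z) = Z - 18 = -18 + Z)
(h(2, 6) - 24*(-37 - 1*44)) + z(V(12), -28) = (6*(4 + 6) - 24*(-37 - 1*44)) + (-18 - 28) = (6*10 - 24*(-37 - 44)) - 46 = (60 - 24*(-81)) - 46 = (60 + 1944) - 46 = 2004 - 46 = 1958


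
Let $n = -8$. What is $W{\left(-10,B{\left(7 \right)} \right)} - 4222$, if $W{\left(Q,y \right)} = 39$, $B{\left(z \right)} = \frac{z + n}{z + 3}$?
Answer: $-4183$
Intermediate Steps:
$B{\left(z \right)} = \frac{-8 + z}{3 + z}$ ($B{\left(z \right)} = \frac{z - 8}{z + 3} = \frac{-8 + z}{3 + z}$)
$W{\left(-10,B{\left(7 \right)} \right)} - 4222 = 39 - 4222 = -4183$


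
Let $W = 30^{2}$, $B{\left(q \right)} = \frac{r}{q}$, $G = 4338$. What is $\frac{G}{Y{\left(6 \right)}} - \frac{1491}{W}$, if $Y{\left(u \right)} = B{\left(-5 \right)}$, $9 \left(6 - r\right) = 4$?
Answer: $- \frac{1171757}{300} \approx -3905.9$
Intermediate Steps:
$r = \frac{50}{9}$ ($r = 6 - \frac{4}{9} = \frac{50}{9} \approx 5.5556$)
$B{\left(q \right)} = \frac{50}{9 q}$
$Y{\left(u \right)} = - \frac{10}{9}$ ($Y{\left(u \right)} = \frac{50}{9 \left(-5\right)} = \frac{50}{9} \left(- \frac{1}{5}\right) = - \frac{10}{9}$)
$W = 900$
$\frac{G}{Y{\left(6 \right)}} - \frac{1491}{W} = \frac{4338}{- \frac{10}{9}} - \frac{1491}{900} = 4338 \left(- \frac{9}{10}\right) - \frac{497}{300} = - \frac{19521}{5} - \frac{497}{300} = - \frac{1171757}{300}$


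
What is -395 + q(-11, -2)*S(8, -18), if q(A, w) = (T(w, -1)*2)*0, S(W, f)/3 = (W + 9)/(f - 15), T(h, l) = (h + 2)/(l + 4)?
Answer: -395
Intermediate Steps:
T(h, l) = (2 + h)/(4 + l)
S(W, f) = 3*(9 + W)/(-15 + f) (S(W, f) = 3*((W + 9)/(f - 15)) = 3*((9 + W)/(-15 + f)) = 3*(9 + W)/(-15 + f))
q(A, w) = 0 (q(A, w) = (((2 + w)/(4 - 1))*2)*0 = (((2 + w)/3)*2)*0 = ((2/3 + w/3)*2)*0 = (4/3 + 2*w/3)*0 = 0)
-395 + q(-11, -2)*S(8, -18) = -395 + 0*(3*(9 + 8)/(-15 - 18)) = -395 + 0*(3*17/(-33)) = -395 + 0*(3*(-1/33)*17) = -395 + 0*(-17/11) = -395 + 0 = -395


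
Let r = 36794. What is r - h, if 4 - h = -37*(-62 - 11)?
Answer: 39491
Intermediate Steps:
h = -2697 (h = 4 - (-37)*(-62 - 11) = 4 - (-37)*(-73) = 4 - 1*2701 = 4 - 2701 = -2697)
r - h = 36794 - 1*(-2697) = 36794 + 2697 = 39491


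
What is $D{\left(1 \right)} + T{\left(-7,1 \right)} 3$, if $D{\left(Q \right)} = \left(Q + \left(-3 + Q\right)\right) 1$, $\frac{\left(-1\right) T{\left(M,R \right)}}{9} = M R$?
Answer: $188$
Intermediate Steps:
$T{\left(M,R \right)} = - 9 M R$
$D{\left(Q \right)} = -3 + 2 Q$ ($D{\left(Q \right)} = \left(-3 + 2 Q\right) 1 = -3 + 2 Q$)
$D{\left(1 \right)} + T{\left(-7,1 \right)} 3 = \left(-3 + 2 \cdot 1\right) + \left(-9\right) \left(-7\right) 1 \cdot 3 = \left(-3 + 2\right) + 63 \cdot 3 = -1 + 189 = 188$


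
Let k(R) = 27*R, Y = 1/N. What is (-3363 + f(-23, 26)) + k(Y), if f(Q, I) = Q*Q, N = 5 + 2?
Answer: -19811/7 ≈ -2830.1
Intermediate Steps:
N = 7
Y = ⅐ (Y = 1/7 = ⅐ ≈ 0.14286)
f(Q, I) = Q²
(-3363 + f(-23, 26)) + k(Y) = (-3363 + (-23)²) + 27*(⅐) = (-3363 + 529) + 27/7 = -2834 + 27/7 = -19811/7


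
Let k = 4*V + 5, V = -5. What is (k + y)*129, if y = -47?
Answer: -7998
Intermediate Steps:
k = -15 (k = 4*(-5) + 5 = -20 + 5 = -15)
(k + y)*129 = (-15 - 47)*129 = -62*129 = -7998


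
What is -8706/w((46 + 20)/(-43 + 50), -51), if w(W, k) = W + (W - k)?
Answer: -20314/163 ≈ -124.63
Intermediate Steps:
w(W, k) = -k + 2*W
-8706/w((46 + 20)/(-43 + 50), -51) = -8706/(-1*(-51) + 2*((46 + 20)/(-43 + 50))) = -8706/(51 + 2*(66/7)) = -8706/(51 + 132/7) = -8706/489/7 = -8706*7/489 = -20314/163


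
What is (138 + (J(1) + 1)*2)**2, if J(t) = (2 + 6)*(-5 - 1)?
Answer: 1936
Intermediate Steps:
J(t) = -48 (J(t) = 8*(-6) = -48)
(138 + (J(1) + 1)*2)**2 = (138 + (-48 + 1)*2)**2 = (138 - 47*2)**2 = (138 - 94)**2 = 44**2 = 1936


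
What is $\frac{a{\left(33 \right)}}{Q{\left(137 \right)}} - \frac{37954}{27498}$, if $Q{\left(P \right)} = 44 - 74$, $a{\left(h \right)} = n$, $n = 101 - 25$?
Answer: $- \frac{269039}{68745} \approx -3.9136$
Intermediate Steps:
$n = 76$
$a{\left(h \right)} = 76$
$Q{\left(P \right)} = -30$
$\frac{a{\left(33 \right)}}{Q{\left(137 \right)}} - \frac{37954}{27498} = \frac{76}{-30} - \frac{37954}{27498} = 76 \left(- \frac{1}{30}\right) - \frac{18977}{13749} = - \frac{38}{15} - \frac{18977}{13749} = - \frac{269039}{68745}$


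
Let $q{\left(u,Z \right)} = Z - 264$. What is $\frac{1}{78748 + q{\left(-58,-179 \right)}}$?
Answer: $\frac{1}{78305} \approx 1.2771 \cdot 10^{-5}$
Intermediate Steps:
$q{\left(u,Z \right)} = -264 + Z$
$\frac{1}{78748 + q{\left(-58,-179 \right)}} = \frac{1}{78748 - 443} = \frac{1}{78305}$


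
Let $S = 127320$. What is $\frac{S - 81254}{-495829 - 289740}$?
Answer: $- \frac{46066}{785569} \approx -0.05864$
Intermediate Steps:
$\frac{S - 81254}{-495829 - 289740} = \frac{127320 - 81254}{-495829 - 289740} = \frac{46066}{-785569} = 46066 \left(- \frac{1}{785569}\right) = - \frac{46066}{785569}$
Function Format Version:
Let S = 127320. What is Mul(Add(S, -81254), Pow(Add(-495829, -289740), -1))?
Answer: Rational(-46066, 785569) ≈ -0.058640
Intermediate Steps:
Mul(Add(S, -81254), Pow(Add(-495829, -289740), -1)) = Mul(Add(127320, -81254), Pow(Add(-495829, -289740), -1)) = Mul(46066, Pow(-785569, -1)) = Mul(46066, Rational(-1, 785569)) = Rational(-46066, 785569)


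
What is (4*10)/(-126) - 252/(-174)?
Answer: 2066/1827 ≈ 1.1308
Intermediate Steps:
(4*10)/(-126) - 252/(-174) = 40*(-1/126) - 252*(-1/174) = -20/63 + 42/29 = 2066/1827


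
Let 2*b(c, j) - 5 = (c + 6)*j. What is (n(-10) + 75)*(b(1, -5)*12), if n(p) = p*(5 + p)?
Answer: -22500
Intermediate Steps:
b(c, j) = 5/2 + j*(6 + c)/2 (b(c, j) = 5/2 + ((c + 6)*j)/2 = 5/2 + ((6 + c)*j)/2 = 5/2 + (j*(6 + c))/2 = 5/2 + j*(6 + c)/2)
(n(-10) + 75)*(b(1, -5)*12) = (-10*(5 - 10) + 75)*((5/2 + 3*(-5) + (½)*1*(-5))*12) = (-10*(-5) + 75)*((5/2 - 15 - 5/2)*12) = (50 + 75)*(-15*12) = 125*(-180) = -22500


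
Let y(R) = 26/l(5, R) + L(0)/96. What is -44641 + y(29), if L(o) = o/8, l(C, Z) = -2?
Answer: -44654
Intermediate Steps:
L(o) = o/8 (L(o) = o*(⅛) = o/8)
y(R) = -13 (y(R) = 26/(-2) + ((⅛)*0)/96 = 26*(-½) + 0*(1/96) = -13 + 0 = -13)
-44641 + y(29) = -44641 - 13 = -44654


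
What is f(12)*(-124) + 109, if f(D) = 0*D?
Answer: 109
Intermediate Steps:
f(D) = 0
f(12)*(-124) + 109 = 0*(-124) + 109 = 0 + 109 = 109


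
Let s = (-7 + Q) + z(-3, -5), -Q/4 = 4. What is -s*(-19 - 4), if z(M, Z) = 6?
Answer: -391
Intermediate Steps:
Q = -16 (Q = -4*4 = -16)
s = -17 (s = (-7 - 16) + 6 = -23 + 6 = -17)
-s*(-19 - 4) = -(-17)*(-19 - 4) = -(-17)*(-23) = -1*391 = -391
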